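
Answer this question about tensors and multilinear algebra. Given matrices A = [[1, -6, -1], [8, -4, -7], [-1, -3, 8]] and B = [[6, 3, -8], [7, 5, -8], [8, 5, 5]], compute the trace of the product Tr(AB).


Tr(AB) = sum_i (AB)_{ii} where (AB)_{ii} = sum_k A_{ik} B_{ki}.
(AB)_{11} = 1*6 + -6*7 + -1*8 = -44
(AB)_{22} = 8*3 + -4*5 + -7*5 = -31
(AB)_{33} = -1*-8 + -3*-8 + 8*5 = 72
Tr(AB) = -44 + -31 + 72 = -3

-3


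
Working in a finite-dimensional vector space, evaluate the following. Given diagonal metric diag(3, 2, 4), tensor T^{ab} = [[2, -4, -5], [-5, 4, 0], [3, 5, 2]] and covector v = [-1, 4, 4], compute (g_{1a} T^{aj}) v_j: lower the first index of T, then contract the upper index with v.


Step 1: lower the first index. For a diagonal metric, g_{ia} T^{aj} = g_{ii} T^{ij} (no sum on i).
g_{11} = 3
S_1{}^1 = 3 * T^{11} = 3 * 2 = 6
S_1{}^2 = 3 * T^{12} = 3 * -4 = -12
S_1{}^3 = 3 * T^{13} = 3 * -5 = -15
Step 2: contract S_1{}^j with v_j.
S_1{}^1 * v_1 = 6 * -1 = -6
S_1{}^2 * v_2 = -12 * 4 = -48
S_1{}^3 * v_3 = -15 * 4 = -60
Result = -6 + -48 + -60 = -114

-114


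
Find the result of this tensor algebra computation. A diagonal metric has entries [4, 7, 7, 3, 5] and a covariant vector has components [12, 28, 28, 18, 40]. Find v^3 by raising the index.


To raise an index with a diagonal metric: v^i = v_i / g_{ii}.
For index 3: v_3 = 28, g_{33} = 7
v^3 = 28 / 7 = 4

4


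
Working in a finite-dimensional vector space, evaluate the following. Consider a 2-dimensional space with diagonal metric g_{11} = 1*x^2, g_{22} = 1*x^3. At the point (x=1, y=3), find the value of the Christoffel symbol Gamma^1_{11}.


For a diagonal metric, Gamma^k_{ij} = (1/2) g^{kk} (dg_{ik}/dx_j + dg_{jk}/dx_i - dg_{ij}/dx_k).
The metric is diagonal, so g_{ab} = 0 for a != b.
At the given point: g_{11} = 1, g_{22} = 1
g^{11} = 1/1
dg_{11}/dx_1 = dg_{11}/dx_1 = 2
dg_{11}/dx_1 = dg_{11}/dx_1 = 2
dg_{11}/dx_1 = dg_{11}/dx_1 = 2
Numerator = 2 + 2 - 2 = 2
Gamma^1_{11} = 2 / (2 * 1) = 1

1


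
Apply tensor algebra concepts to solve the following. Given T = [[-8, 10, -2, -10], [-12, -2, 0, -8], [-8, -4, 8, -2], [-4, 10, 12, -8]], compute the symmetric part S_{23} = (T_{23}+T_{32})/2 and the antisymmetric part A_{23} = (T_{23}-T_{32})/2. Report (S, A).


T_{23} = 0
T_{32} = -4
S_{23} = (0 + -4)/2 = -4/2 = -2
A_{23} = (0 - -4)/2 = 4/2 = 2
Check: S + A = -2 + 2 = 0 = T_{23}.

(-2, 2)


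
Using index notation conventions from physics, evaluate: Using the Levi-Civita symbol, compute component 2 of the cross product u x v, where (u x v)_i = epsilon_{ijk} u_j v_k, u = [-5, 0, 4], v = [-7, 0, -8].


(u x v)_2 = sum_{j,k} epsilon_{2jk} u_j v_k. Only permutations of (1,2,3) contribute; the two non-zero terms are:
eps_{213} u_1 v_3 = -1 * -5 * -8 = -40
eps_{231} u_3 v_1 = 1 * 4 * -7 = -28
(u x v)_2 = -68

-68


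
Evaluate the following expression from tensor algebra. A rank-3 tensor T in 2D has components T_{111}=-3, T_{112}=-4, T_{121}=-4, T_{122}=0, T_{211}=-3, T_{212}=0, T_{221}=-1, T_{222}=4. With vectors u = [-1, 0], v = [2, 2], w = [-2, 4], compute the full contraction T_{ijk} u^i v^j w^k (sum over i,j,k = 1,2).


S = sum over i,j,k of T_{ijk} u_i v_j w_k. Expanding all 8 terms:
T_{111}*u_1*v_1*w_1 = -3*-1*2*-2 = -12  (running total: -12)
T_{112}*u_1*v_1*w_2 = -4*-1*2*4 = 32  (running total: 20)
T_{121}*u_1*v_2*w_1 = -4*-1*2*-2 = -16  (running total: 4)
T_{122}*u_1*v_2*w_2 = 0*-1*2*4 = 0  (running total: 4)
T_{211}*u_2*v_1*w_1 = -3*0*2*-2 = 0  (running total: 4)
T_{212}*u_2*v_1*w_2 = 0*0*2*4 = 0  (running total: 4)
T_{221}*u_2*v_2*w_1 = -1*0*2*-2 = 0  (running total: 4)
T_{222}*u_2*v_2*w_2 = 4*0*2*4 = 0  (running total: 4)
S = 4

4


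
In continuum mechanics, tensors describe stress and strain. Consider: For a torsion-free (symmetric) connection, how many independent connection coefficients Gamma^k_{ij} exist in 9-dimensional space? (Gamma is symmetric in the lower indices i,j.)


Christoffel symbols Gamma^k_{ij} are symmetric in i,j, so there are d * d(d+1)/2 independent symbols.
d = 9
d(d+1)/2 = 9 * 10 / 2 = 45
Total = 9 * 45 = 405

405


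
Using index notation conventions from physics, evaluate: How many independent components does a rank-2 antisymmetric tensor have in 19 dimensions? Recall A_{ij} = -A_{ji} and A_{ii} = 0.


An antisymmetric rank-2 tensor satisfies A_{ij} = -A_{ji}, so diagonal entries are zero.
The independent components are the upper-triangular entries: C(n, 2) = n(n-1)/2.
n = 19
C(19, 2) = 19 * 18 / 2 = 342 / 2 = 171

171


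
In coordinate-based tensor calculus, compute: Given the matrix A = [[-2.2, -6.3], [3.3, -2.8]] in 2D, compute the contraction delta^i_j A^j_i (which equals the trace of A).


The contraction (trace) of a rank-2 tensor is the sum of its diagonal elements.
Diagonal entries: A[1,1] = -2.2, A[2,2] = -2.8
Tr(A) = -2.2 + -2.8 = -5

-5


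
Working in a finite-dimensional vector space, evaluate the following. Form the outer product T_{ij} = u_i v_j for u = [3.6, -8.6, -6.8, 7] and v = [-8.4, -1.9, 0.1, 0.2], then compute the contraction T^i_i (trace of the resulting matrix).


The outer product gives T_{ij} = u_i v_j.
The trace (contraction) is Tr(T) = sum_i T_{ii} = sum_i u_i v_i.
Diagonal entries:
T_{11} = u_1 * v_1 = 3.6 * -8.4 = -30.24
T_{22} = u_2 * v_2 = -8.6 * -1.9 = 16.34
T_{33} = u_3 * v_3 = -6.8 * 0.1 = -0.68
T_{44} = u_4 * v_4 = 7 * 0.2 = 1.4
Tr(T) = -30.24 + 16.34 + -0.68 + 1.4 = -13.18

-13.18


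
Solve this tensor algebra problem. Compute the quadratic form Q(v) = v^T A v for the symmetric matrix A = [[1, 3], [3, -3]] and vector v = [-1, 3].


First compute Av:
(Av)_1 = 1*-1 + 3*3 = 8
(Av)_2 = 3*-1 + -3*3 = -12
Av = [8, -12]
Then v^T (Av) = -1*8 + 3*-12
= -8 + -36 = -44

-44


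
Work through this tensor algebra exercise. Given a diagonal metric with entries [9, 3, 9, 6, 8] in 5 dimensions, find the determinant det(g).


For a diagonal metric, the determinant is the product of diagonal entries.
Diagonal entries: 9, 3, 9, 6, 8
det(g) = 9 * 3 * 9 * 6 * 8 = 11664

11664


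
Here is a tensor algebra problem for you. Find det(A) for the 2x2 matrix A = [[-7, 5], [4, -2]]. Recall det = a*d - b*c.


For a 2x2 matrix [[a, b], [c, d]], det = a*d - b*c.
a = -7, b = 5, c = 4, d = -2
a*d = -7 * -2 = 14
b*c = 5 * 4 = 20
det = 14 - 20 = -6

-6


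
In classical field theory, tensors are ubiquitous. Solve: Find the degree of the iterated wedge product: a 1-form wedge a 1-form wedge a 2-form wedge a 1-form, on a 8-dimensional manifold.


The degree of a wedge product is the sum of the degrees of the individual forms.
Degrees: 1, 1, 2, 1
Total degree = 1 + 1 + 2 + 1 = 5

5


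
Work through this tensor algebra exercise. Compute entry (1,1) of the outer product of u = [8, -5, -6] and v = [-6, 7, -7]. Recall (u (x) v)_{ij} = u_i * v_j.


The outer product entry T_{ij} = u_i * v_j.
We need i=1, j=1.
u_1 = 8, v_1 = -6
T_{1,1} = 8 * -6 = -48

-48


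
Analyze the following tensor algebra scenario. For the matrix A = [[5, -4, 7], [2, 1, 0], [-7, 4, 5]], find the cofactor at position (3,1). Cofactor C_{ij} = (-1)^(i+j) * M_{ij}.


To find cofactor C_{31}, delete row 3 and column 1.
The resulting 2x2 submatrix is: [[-4, 7], [1, 0]]
Minor M_{31} = -4*0 - 7*1
  = 0 - 7 = -7
Sign = (-1)^(3+1) = (-1)^4 = 1
Cofactor C_{31} = 1 * -7 = -7

-7


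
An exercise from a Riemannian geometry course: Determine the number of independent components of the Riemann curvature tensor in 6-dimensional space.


The Riemann tensor in d dimensions has d^2(d^2 - 1)/12 independent components.
d = 6, so d^2 = 36
d^2 - 1 = 35
d^2(d^2 - 1) = 36 * 35 = 1260
Divide by 12: 1260 / 12 = 105

105


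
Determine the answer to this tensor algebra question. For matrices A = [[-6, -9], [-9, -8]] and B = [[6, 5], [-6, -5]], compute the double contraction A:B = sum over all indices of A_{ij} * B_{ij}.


A:B = sum over all i,j of A_{ij} * B_{ij}.
Row 1: -6*6=-36, -9*5=-45 => row sum = -81
Row 2: -9*-6=54, -8*-5=40 => row sum = 94
Total = -81 + 94 = 13

13


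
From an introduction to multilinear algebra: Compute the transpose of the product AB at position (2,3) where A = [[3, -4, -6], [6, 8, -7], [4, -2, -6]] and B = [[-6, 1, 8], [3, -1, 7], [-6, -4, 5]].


(AB)^T_{ij} = (AB)_{ji} = sum_k A_{jk} B_{ki}.
For i=2, j=3 we need (AB)_{32}:
A_{31} * B_{12} = 4 * 1 = 4
A_{32} * B_{22} = -2 * -1 = 2
A_{33} * B_{32} = -6 * -4 = 24
Sum = 4 + 2 + 24 = 30

30


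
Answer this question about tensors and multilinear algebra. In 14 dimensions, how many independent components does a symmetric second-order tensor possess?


A symmetric rank-2 tensor in d dimensions has d(d+1)/2 independent components.
d = 14
d(d+1)/2 = 14 * 15 / 2 = 210 / 2 = 105

105


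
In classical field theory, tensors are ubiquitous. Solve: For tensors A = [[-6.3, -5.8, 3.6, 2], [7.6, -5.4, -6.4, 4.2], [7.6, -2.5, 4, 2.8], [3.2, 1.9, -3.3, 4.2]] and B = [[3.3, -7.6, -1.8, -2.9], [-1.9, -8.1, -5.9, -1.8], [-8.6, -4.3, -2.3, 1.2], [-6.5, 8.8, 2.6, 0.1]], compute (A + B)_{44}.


Tensor addition is component-wise: (A + B)_{ij} = A_{ij} + B_{ij}.
A_{44} = 4.2
B_{44} = 0.1
(A + B)_{44} = 4.2 + 0.1 = 4.3

4.3


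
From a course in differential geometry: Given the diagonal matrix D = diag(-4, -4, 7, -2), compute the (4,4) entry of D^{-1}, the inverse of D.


For a diagonal matrix, the inverse has entries (D^{-1})_{ii} = 1/d_{ii}.
The diagonal entries are: d_{11} = -4, d_{22} = -4, d_{33} = 7, d_{44} = -2
We need (D^{-1})_{44} = 1/d_{44} = 1/-2 = -1/2

-1/2


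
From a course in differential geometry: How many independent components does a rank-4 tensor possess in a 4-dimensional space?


The number of components of a rank-r tensor in d dimensions is d^r.
Here d = 4 and r = 4.
4^4 = 256

256


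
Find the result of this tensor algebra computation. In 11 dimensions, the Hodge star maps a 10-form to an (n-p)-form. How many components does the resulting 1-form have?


The Hodge dual of a p-form on an n-dimensional manifold is an (n-p)-form.
n = 11, p = 10, so dual degree = 11 - 10 = 1
The number of components is C(n, n-p) = C(11, 1) = 11

11


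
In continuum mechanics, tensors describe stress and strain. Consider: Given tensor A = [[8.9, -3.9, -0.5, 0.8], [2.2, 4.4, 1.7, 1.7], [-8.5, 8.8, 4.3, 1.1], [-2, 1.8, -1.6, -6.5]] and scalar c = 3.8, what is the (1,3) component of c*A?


Scalar multiplication: (cA)_{ij} = c * A_{ij}.
c = 3.8
A_{13} = -0.5
(cA)_{13} = 3.8 * -0.5 = -1.9

-1.9


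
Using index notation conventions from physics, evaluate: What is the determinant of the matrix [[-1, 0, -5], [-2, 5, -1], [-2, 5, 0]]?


Expanding along the first row, det(A) = a11*M_11 - a12*M_12 + a13*M_13, where M_1j is the (1,j) minor.
Minor M_11 = 5*0 - -1*5 = 5
Minor M_12 = -2*0 - -1*-2 = -2
Minor M_13 = -2*5 - 5*-2 = 0
det = -1*(5) - 0*(-2) + -5*(0)
    = -5 - 0 + 0
    = -5

-5


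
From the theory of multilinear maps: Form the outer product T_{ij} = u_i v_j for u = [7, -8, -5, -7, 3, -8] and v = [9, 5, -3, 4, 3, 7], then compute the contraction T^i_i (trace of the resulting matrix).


The outer product gives T_{ij} = u_i v_j.
The trace (contraction) is Tr(T) = sum_i T_{ii} = sum_i u_i v_i.
Diagonal entries:
T_{11} = u_1 * v_1 = 7 * 9 = 63
T_{22} = u_2 * v_2 = -8 * 5 = -40
T_{33} = u_3 * v_3 = -5 * -3 = 15
T_{44} = u_4 * v_4 = -7 * 4 = -28
T_{55} = u_5 * v_5 = 3 * 3 = 9
T_{66} = u_6 * v_6 = -8 * 7 = -56
Tr(T) = 63 + -40 + 15 + -28 + 9 + -56 = -37

-37


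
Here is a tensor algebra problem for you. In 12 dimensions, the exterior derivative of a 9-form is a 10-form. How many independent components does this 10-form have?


The exterior derivative of a p-form is a (p+1)-form.
Its number of independent components is C(n, p+1).
n = 12, p+1 = 10
C(12, 10) = 66

66


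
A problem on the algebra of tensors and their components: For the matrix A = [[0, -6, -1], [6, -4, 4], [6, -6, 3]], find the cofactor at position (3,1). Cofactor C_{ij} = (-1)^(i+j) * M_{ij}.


To find cofactor C_{31}, delete row 3 and column 1.
The resulting 2x2 submatrix is: [[-6, -1], [-4, 4]]
Minor M_{31} = -6*4 - -1*-4
  = -24 - 4 = -28
Sign = (-1)^(3+1) = (-1)^4 = 1
Cofactor C_{31} = 1 * -28 = -28

-28


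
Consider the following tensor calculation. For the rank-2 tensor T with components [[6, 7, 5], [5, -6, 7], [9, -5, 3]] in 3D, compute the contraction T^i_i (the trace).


The contraction (trace) of a rank-2 tensor is the sum of its diagonal elements.
Diagonal entries: A[1,1] = 6, A[2,2] = -6, A[3,3] = 3
Tr(A) = 6 + -6 + 3 = 3

3


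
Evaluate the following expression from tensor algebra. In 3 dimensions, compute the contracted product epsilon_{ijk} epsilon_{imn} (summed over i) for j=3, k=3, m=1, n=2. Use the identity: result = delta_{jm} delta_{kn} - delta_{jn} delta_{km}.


Using the identity: epsilon_{ijk} epsilon_{imn} = delta_{jm} delta_{kn} - delta_{jn} delta_{km}.
delta_{31} = 0
delta_{32} = 0
delta_{32} = 0
delta_{31} = 0
Result = 0 * 0 - 0 * 0 = 0 - 0 = 0

0


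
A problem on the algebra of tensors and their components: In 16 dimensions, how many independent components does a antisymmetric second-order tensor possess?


A antisymmetric rank-2 tensor in d dimensions has d(d-1)/2 independent components.
d = 16
d(d-1)/2 = 16 * 15 / 2 = 240 / 2 = 120

120


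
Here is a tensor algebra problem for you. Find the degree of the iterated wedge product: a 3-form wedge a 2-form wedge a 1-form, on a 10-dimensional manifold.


The degree of a wedge product is the sum of the degrees of the individual forms.
Degrees: 3, 2, 1
Total degree = 3 + 2 + 1 = 6

6


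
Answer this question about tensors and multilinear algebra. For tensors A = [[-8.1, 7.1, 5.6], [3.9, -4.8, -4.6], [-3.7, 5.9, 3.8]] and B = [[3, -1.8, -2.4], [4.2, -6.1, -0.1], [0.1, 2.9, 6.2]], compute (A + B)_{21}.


Tensor addition is component-wise: (A + B)_{ij} = A_{ij} + B_{ij}.
A_{21} = 3.9
B_{21} = 4.2
(A + B)_{21} = 3.9 + 4.2 = 8.1

8.1


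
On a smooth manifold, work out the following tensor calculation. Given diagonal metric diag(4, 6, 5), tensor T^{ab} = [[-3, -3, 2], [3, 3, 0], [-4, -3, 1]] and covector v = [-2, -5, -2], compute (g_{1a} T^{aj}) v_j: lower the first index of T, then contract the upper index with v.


Step 1: lower the first index. For a diagonal metric, g_{ia} T^{aj} = g_{ii} T^{ij} (no sum on i).
g_{11} = 4
S_1{}^1 = 4 * T^{11} = 4 * -3 = -12
S_1{}^2 = 4 * T^{12} = 4 * -3 = -12
S_1{}^3 = 4 * T^{13} = 4 * 2 = 8
Step 2: contract S_1{}^j with v_j.
S_1{}^1 * v_1 = -12 * -2 = 24
S_1{}^2 * v_2 = -12 * -5 = 60
S_1{}^3 * v_3 = 8 * -2 = -16
Result = 24 + 60 + -16 = 68

68


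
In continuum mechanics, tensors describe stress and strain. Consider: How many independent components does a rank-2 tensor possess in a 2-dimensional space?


The number of components of a rank-r tensor in d dimensions is d^r.
Here d = 2 and r = 2.
2^2 = 4

4


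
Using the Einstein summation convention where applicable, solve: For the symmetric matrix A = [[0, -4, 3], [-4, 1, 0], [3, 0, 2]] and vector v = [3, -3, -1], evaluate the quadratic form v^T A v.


First compute Av:
(Av)_1 = 0*3 + -4*-3 + 3*-1 = 9
(Av)_2 = -4*3 + 1*-3 + 0*-1 = -15
(Av)_3 = 3*3 + 0*-3 + 2*-1 = 7
Av = [9, -15, 7]
Then v^T (Av) = 3*9 + -3*-15 + -1*7
= 27 + 45 + -7 = 65

65


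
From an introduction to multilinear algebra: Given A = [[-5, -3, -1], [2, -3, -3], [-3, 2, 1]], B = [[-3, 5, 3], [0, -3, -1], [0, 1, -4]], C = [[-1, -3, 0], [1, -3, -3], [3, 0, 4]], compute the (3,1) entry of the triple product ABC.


(ABC)_{31} = sum_m (AB)_{3m} C_{m1}. First compute row 3 of AB.
(AB)_{31} = -3*-3 + 2*0 + 1*0 = 9
(AB)_{32} = -3*5 + 2*-3 + 1*1 = -20
(AB)_{33} = -3*3 + 2*-1 + 1*-4 = -15
Now contract with column 1 of C:
(AB)_{31} * C_{11} = 9 * -1 = -9
(AB)_{32} * C_{21} = -20 * 1 = -20
(AB)_{33} * C_{31} = -15 * 3 = -45
(ABC)_{31} = -9 + -20 + -45 = -74

-74


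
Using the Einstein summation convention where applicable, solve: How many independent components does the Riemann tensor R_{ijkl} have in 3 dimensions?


The Riemann tensor in d dimensions has d^2(d^2 - 1)/12 independent components.
d = 3, so d^2 = 9
d^2 - 1 = 8
d^2(d^2 - 1) = 9 * 8 = 72
Divide by 12: 72 / 12 = 6

6


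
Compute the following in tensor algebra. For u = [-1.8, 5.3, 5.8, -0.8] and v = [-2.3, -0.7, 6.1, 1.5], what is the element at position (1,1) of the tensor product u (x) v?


The outer product entry T_{ij} = u_i * v_j.
We need i=1, j=1.
u_1 = -1.8, v_1 = -2.3
T_{1,1} = -1.8 * -2.3 = 4.14

4.14


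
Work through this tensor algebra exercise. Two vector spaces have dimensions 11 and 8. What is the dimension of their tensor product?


The dimension of a tensor product is the product of dimensions.
dim(V) = 11, dim(W) = 8
dim(V (x) W) = 11 * 8 = 88

88


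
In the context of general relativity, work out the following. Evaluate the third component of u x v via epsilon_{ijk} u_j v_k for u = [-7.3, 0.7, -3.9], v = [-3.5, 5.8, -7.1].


(u x v)_3 = sum_{j,k} epsilon_{3jk} u_j v_k. Only permutations of (1,2,3) contribute; the two non-zero terms are:
eps_{312} u_1 v_2 = 1 * -7.3 * 5.8 = -42.34
eps_{321} u_2 v_1 = -1 * 0.7 * -3.5 = 2.45
(u x v)_3 = -39.89

-39.89


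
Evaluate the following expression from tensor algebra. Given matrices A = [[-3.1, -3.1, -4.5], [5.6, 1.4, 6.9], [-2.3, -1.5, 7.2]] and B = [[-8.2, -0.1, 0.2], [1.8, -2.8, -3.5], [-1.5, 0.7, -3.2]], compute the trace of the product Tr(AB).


Tr(AB) = sum_i (AB)_{ii} where (AB)_{ii} = sum_k A_{ik} B_{ki}.
(AB)_{11} = -3.1*-8.2 + -3.1*1.8 + -4.5*-1.5 = 26.59
(AB)_{22} = 5.6*-0.1 + 1.4*-2.8 + 6.9*0.7 = 0.35
(AB)_{33} = -2.3*0.2 + -1.5*-3.5 + 7.2*-3.2 = -18.25
Tr(AB) = 26.59 + 0.35 + -18.25 = 8.69

8.69


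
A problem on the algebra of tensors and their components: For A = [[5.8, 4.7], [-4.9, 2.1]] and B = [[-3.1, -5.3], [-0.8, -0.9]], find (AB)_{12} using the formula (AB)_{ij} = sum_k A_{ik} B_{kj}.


(AB)_{ij} = sum_k A_{ik} B_{kj}.
For i=1, j=2:
A_{11} * B_{12} = 5.8 * -5.3 = -30.74
A_{12} * B_{22} = 4.7 * -0.9 = -4.23
Sum = -30.74 + -4.23 = -34.97

-34.97


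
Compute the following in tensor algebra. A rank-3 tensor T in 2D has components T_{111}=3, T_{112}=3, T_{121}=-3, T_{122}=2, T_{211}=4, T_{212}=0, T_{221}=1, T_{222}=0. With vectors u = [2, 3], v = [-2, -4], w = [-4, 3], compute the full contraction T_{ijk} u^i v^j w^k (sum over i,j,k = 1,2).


S = sum over i,j,k of T_{ijk} u_i v_j w_k. Expanding all 8 terms:
T_{111}*u_1*v_1*w_1 = 3*2*-2*-4 = 48  (running total: 48)
T_{112}*u_1*v_1*w_2 = 3*2*-2*3 = -36  (running total: 12)
T_{121}*u_1*v_2*w_1 = -3*2*-4*-4 = -96  (running total: -84)
T_{122}*u_1*v_2*w_2 = 2*2*-4*3 = -48  (running total: -132)
T_{211}*u_2*v_1*w_1 = 4*3*-2*-4 = 96  (running total: -36)
T_{212}*u_2*v_1*w_2 = 0*3*-2*3 = 0  (running total: -36)
T_{221}*u_2*v_2*w_1 = 1*3*-4*-4 = 48  (running total: 12)
T_{222}*u_2*v_2*w_2 = 0*3*-4*3 = 0  (running total: 12)
S = 12

12


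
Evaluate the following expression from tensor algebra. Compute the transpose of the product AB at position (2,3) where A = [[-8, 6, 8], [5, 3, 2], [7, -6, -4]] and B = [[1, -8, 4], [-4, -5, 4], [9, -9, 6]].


(AB)^T_{ij} = (AB)_{ji} = sum_k A_{jk} B_{ki}.
For i=2, j=3 we need (AB)_{32}:
A_{31} * B_{12} = 7 * -8 = -56
A_{32} * B_{22} = -6 * -5 = 30
A_{33} * B_{32} = -4 * -9 = 36
Sum = -56 + 30 + 36 = 10

10


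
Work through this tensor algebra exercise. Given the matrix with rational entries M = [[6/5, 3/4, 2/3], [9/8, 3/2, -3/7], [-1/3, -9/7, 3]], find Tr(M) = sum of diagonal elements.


The trace is the sum of diagonal entries.
Diagonal: M[1,1] = 6/5, M[2,2] = 3/2, M[3,3] = 3
Tr(M) = 6/5 + 3/2 + 3
Computing step by step:
After adding M[1,1]: 6/5
After adding M[2,2]: 27/10
After adding M[3,3]: 57/10
Tr(M) = 57/10

57/10


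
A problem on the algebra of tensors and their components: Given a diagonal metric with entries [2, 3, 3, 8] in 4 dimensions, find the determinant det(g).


For a diagonal metric, the determinant is the product of diagonal entries.
Diagonal entries: 2, 3, 3, 8
det(g) = 2 * 3 * 3 * 8 = 144

144


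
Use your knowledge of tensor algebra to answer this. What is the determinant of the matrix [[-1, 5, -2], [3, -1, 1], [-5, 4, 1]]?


Expanding along the first row, det(A) = a11*M_11 - a12*M_12 + a13*M_13, where M_1j is the (1,j) minor.
Minor M_11 = -1*1 - 1*4 = -5
Minor M_12 = 3*1 - 1*-5 = 8
Minor M_13 = 3*4 - -1*-5 = 7
det = -1*(-5) - 5*(8) + -2*(7)
    = 5 - 40 + -14
    = -49

-49


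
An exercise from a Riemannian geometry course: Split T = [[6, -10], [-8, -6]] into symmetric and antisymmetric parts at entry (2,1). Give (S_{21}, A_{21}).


T_{21} = -8
T_{12} = -10
S_{21} = (-8 + -10)/2 = -18/2 = -9
A_{21} = (-8 - -10)/2 = 2/2 = 1
Check: S + A = -9 + 1 = -8 = T_{21}.

(-9, 1)


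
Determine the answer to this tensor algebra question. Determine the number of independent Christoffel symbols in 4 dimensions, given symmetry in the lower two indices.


Christoffel symbols Gamma^k_{ij} are symmetric in i,j, so there are d * d(d+1)/2 independent symbols.
d = 4
d(d+1)/2 = 4 * 5 / 2 = 10
Total = 4 * 10 = 40

40


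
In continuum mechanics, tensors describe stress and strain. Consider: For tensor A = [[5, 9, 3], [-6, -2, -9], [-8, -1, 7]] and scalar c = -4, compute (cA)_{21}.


Scalar multiplication: (cA)_{ij} = c * A_{ij}.
c = -4
A_{21} = -6
(cA)_{21} = -4 * -6 = 24

24


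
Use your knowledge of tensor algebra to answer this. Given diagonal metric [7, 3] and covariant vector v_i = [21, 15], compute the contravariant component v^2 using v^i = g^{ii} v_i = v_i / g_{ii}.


To raise an index with a diagonal metric: v^i = v_i / g_{ii}.
For index 2: v_2 = 15, g_{22} = 3
v^2 = 15 / 3 = 5

5


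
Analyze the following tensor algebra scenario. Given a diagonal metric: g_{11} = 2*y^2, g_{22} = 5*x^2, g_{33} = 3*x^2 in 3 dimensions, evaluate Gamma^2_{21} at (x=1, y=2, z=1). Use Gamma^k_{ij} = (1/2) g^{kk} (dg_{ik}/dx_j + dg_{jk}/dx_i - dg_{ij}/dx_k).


For a diagonal metric, Gamma^k_{ij} = (1/2) g^{kk} (dg_{ik}/dx_j + dg_{jk}/dx_i - dg_{ij}/dx_k).
The metric is diagonal, so g_{ab} = 0 for a != b.
At the given point: g_{11} = 8, g_{22} = 5, g_{33} = 3
g^{22} = 1/5
dg_{22}/dx_1 = dg_{22}/dx_1 = 10
dg_{12}/dx_2 = 0 (off-diagonal)
dg_{21}/dx_2 = 0 (off-diagonal)
Numerator = 10 + 0 - 0 = 10
Gamma^2_{21} = 10 / (2 * 5) = 1

1


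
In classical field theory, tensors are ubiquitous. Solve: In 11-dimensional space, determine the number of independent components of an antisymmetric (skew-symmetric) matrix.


An antisymmetric rank-2 tensor satisfies A_{ij} = -A_{ji}, so diagonal entries are zero.
The independent components are the upper-triangular entries: C(n, 2) = n(n-1)/2.
n = 11
C(11, 2) = 11 * 10 / 2 = 110 / 2 = 55

55


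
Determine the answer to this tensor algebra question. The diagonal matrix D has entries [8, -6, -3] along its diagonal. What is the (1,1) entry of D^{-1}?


For a diagonal matrix, the inverse has entries (D^{-1})_{ii} = 1/d_{ii}.
The diagonal entries are: d_{11} = 8, d_{22} = -6, d_{33} = -3
We need (D^{-1})_{11} = 1/d_{11} = 1/8 = 1/8

1/8


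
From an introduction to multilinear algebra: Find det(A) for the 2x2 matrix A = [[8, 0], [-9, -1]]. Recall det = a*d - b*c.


For a 2x2 matrix [[a, b], [c, d]], det = a*d - b*c.
a = 8, b = 0, c = -9, d = -1
a*d = 8 * -1 = -8
b*c = 0 * -9 = 0
det = -8 - 0 = -8

-8


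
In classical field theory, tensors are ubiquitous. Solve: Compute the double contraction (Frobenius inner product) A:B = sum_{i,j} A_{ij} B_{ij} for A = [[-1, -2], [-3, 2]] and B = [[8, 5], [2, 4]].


A:B = sum over all i,j of A_{ij} * B_{ij}.
Row 1: -1*8=-8, -2*5=-10 => row sum = -18
Row 2: -3*2=-6, 2*4=8 => row sum = 2
Total = -18 + 2 = -16

-16


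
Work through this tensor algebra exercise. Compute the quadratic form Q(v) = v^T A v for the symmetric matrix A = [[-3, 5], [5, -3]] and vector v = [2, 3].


First compute Av:
(Av)_1 = -3*2 + 5*3 = 9
(Av)_2 = 5*2 + -3*3 = 1
Av = [9, 1]
Then v^T (Av) = 2*9 + 3*1
= 18 + 3 = 21

21


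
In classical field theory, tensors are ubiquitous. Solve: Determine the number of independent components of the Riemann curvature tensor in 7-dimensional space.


The Riemann tensor in d dimensions has d^2(d^2 - 1)/12 independent components.
d = 7, so d^2 = 49
d^2 - 1 = 48
d^2(d^2 - 1) = 49 * 48 = 2352
Divide by 12: 2352 / 12 = 196

196


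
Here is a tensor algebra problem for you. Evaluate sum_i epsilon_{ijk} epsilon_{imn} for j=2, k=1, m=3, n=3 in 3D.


Using the identity: epsilon_{ijk} epsilon_{imn} = delta_{jm} delta_{kn} - delta_{jn} delta_{km}.
delta_{23} = 0
delta_{13} = 0
delta_{23} = 0
delta_{13} = 0
Result = 0 * 0 - 0 * 0 = 0 - 0 = 0

0


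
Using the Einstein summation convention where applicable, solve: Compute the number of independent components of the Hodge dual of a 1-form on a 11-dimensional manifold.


The Hodge dual of a p-form on an n-dimensional manifold is an (n-p)-form.
n = 11, p = 1, so dual degree = 11 - 1 = 10
The number of components is C(n, n-p) = C(11, 10) = 11

11


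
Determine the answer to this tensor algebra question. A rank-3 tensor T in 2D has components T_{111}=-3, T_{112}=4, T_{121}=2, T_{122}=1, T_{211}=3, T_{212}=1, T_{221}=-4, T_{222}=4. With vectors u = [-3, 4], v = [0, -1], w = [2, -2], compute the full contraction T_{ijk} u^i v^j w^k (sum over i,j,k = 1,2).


S = sum over i,j,k of T_{ijk} u_i v_j w_k. Expanding all 8 terms:
T_{111}*u_1*v_1*w_1 = -3*-3*0*2 = 0  (running total: 0)
T_{112}*u_1*v_1*w_2 = 4*-3*0*-2 = 0  (running total: 0)
T_{121}*u_1*v_2*w_1 = 2*-3*-1*2 = 12  (running total: 12)
T_{122}*u_1*v_2*w_2 = 1*-3*-1*-2 = -6  (running total: 6)
T_{211}*u_2*v_1*w_1 = 3*4*0*2 = 0  (running total: 6)
T_{212}*u_2*v_1*w_2 = 1*4*0*-2 = 0  (running total: 6)
T_{221}*u_2*v_2*w_1 = -4*4*-1*2 = 32  (running total: 38)
T_{222}*u_2*v_2*w_2 = 4*4*-1*-2 = 32  (running total: 70)
S = 70

70


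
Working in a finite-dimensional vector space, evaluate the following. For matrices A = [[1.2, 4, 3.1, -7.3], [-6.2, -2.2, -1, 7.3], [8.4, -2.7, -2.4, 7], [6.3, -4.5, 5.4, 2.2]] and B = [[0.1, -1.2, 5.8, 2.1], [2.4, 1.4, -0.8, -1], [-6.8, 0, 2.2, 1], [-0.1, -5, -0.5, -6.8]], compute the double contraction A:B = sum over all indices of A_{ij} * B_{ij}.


A:B = sum over all i,j of A_{ij} * B_{ij}.
Row 1: 1.2*0.1=0.12, 4*-1.2=-4.8, 3.1*5.8=17.98, -7.3*2.1=-15.33 => row sum = -2.03
Row 2: -6.2*2.4=-14.88, -2.2*1.4=-3.08, -1*-0.8=0.8, 7.3*-1=-7.3 => row sum = -24.46
Row 3: 8.4*-6.8=-57.12, -2.7*0=0, -2.4*2.2=-5.28, 7*1=7 => row sum = -55.4
Row 4: 6.3*-0.1=-0.63, -4.5*-5=22.5, 5.4*-0.5=-2.7, 2.2*-6.8=-14.96 => row sum = 4.21
Total = -2.03 + -24.46 + -55.4 + 4.21 = -77.68

-77.68


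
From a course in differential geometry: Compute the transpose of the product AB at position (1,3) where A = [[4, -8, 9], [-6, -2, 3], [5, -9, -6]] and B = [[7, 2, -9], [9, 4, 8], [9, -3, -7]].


(AB)^T_{ij} = (AB)_{ji} = sum_k A_{jk} B_{ki}.
For i=1, j=3 we need (AB)_{31}:
A_{31} * B_{11} = 5 * 7 = 35
A_{32} * B_{21} = -9 * 9 = -81
A_{33} * B_{31} = -6 * 9 = -54
Sum = 35 + -81 + -54 = -100

-100


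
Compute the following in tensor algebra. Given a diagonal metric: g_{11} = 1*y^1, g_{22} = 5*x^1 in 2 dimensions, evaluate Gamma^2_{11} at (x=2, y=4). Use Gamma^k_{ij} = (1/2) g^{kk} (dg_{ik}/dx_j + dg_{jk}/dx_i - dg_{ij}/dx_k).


For a diagonal metric, Gamma^k_{ij} = (1/2) g^{kk} (dg_{ik}/dx_j + dg_{jk}/dx_i - dg_{ij}/dx_k).
The metric is diagonal, so g_{ab} = 0 for a != b.
At the given point: g_{11} = 4, g_{22} = 10
g^{22} = 1/10
dg_{12}/dx_1 = 0 (off-diagonal)
dg_{12}/dx_1 = 0 (off-diagonal)
dg_{11}/dx_2 = dg_{11}/dx_2 = 1
Numerator = 0 + 0 - 1 = -1
Gamma^2_{11} = -1 / (2 * 10) = -1/20

-1/20


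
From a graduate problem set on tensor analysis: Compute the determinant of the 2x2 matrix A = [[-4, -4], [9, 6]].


For a 2x2 matrix [[a, b], [c, d]], det = a*d - b*c.
a = -4, b = -4, c = 9, d = 6
a*d = -4 * 6 = -24
b*c = -4 * 9 = -36
det = -24 - -36 = 12

12


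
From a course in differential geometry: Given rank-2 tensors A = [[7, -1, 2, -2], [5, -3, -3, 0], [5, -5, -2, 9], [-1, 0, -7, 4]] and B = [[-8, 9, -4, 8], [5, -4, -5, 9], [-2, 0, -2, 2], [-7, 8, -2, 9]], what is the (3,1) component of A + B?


Tensor addition is component-wise: (A + B)_{ij} = A_{ij} + B_{ij}.
A_{31} = 5
B_{31} = -2
(A + B)_{31} = 5 + -2 = 3

3


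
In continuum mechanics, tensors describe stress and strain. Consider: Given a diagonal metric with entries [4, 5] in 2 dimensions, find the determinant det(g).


For a diagonal metric, the determinant is the product of diagonal entries.
Diagonal entries: 4, 5
det(g) = 4 * 5 = 20

20


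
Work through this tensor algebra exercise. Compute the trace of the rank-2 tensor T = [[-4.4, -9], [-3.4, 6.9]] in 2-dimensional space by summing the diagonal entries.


The contraction (trace) of a rank-2 tensor is the sum of its diagonal elements.
Diagonal entries: A[1,1] = -4.4, A[2,2] = 6.9
Tr(A) = -4.4 + 6.9 = 2.5

2.5


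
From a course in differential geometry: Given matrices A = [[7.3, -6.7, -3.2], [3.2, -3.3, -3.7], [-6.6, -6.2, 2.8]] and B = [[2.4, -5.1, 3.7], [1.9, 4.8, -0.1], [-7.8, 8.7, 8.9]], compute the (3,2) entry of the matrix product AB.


(AB)_{ij} = sum_k A_{ik} B_{kj}.
For i=3, j=2:
A_{31} * B_{12} = -6.6 * -5.1 = 33.66
A_{32} * B_{22} = -6.2 * 4.8 = -29.76
A_{33} * B_{32} = 2.8 * 8.7 = 24.36
Sum = 33.66 + -29.76 + 24.36 = 28.26

28.26


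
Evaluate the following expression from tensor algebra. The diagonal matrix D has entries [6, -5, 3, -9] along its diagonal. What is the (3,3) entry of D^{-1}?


For a diagonal matrix, the inverse has entries (D^{-1})_{ii} = 1/d_{ii}.
The diagonal entries are: d_{11} = 6, d_{22} = -5, d_{33} = 3, d_{44} = -9
We need (D^{-1})_{33} = 1/d_{33} = 1/3 = 1/3

1/3


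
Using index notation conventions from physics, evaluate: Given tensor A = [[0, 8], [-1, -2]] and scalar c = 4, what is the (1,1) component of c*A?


Scalar multiplication: (cA)_{ij} = c * A_{ij}.
c = 4
A_{11} = 0
(cA)_{11} = 4 * 0 = 0

0


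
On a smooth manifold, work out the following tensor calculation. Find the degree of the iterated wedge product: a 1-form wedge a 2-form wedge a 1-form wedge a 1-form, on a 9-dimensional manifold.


The degree of a wedge product is the sum of the degrees of the individual forms.
Degrees: 1, 2, 1, 1
Total degree = 1 + 2 + 1 + 1 = 5

5


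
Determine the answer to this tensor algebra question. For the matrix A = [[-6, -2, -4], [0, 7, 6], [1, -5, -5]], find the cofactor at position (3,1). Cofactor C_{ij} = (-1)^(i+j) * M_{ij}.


To find cofactor C_{31}, delete row 3 and column 1.
The resulting 2x2 submatrix is: [[-2, -4], [7, 6]]
Minor M_{31} = -2*6 - -4*7
  = -12 - -28 = 16
Sign = (-1)^(3+1) = (-1)^4 = 1
Cofactor C_{31} = 1 * 16 = 16

16


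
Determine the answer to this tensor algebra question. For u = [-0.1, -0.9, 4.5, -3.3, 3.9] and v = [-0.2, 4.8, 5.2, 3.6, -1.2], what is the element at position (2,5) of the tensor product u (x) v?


The outer product entry T_{ij} = u_i * v_j.
We need i=2, j=5.
u_2 = -0.9, v_5 = -1.2
T_{2,5} = -0.9 * -1.2 = 1.08

1.08


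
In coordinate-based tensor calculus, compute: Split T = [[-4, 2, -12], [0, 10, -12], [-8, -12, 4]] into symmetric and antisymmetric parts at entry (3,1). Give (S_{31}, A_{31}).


T_{31} = -8
T_{13} = -12
S_{31} = (-8 + -12)/2 = -20/2 = -10
A_{31} = (-8 - -12)/2 = 4/2 = 2
Check: S + A = -10 + 2 = -8 = T_{31}.

(-10, 2)


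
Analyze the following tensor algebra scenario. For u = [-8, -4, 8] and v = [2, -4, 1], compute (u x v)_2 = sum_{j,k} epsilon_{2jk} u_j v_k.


(u x v)_2 = sum_{j,k} epsilon_{2jk} u_j v_k. Only permutations of (1,2,3) contribute; the two non-zero terms are:
eps_{213} u_1 v_3 = -1 * -8 * 1 = 8
eps_{231} u_3 v_1 = 1 * 8 * 2 = 16
(u x v)_2 = 24

24


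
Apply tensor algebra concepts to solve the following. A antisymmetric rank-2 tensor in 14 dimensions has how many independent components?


A antisymmetric rank-2 tensor in d dimensions has d(d-1)/2 independent components.
d = 14
d(d-1)/2 = 14 * 13 / 2 = 182 / 2 = 91

91


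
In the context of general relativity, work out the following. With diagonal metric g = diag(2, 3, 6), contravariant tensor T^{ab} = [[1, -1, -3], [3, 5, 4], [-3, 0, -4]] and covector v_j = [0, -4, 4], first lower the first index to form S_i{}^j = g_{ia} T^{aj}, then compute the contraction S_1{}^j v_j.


Step 1: lower the first index. For a diagonal metric, g_{ia} T^{aj} = g_{ii} T^{ij} (no sum on i).
g_{11} = 2
S_1{}^1 = 2 * T^{11} = 2 * 1 = 2
S_1{}^2 = 2 * T^{12} = 2 * -1 = -2
S_1{}^3 = 2 * T^{13} = 2 * -3 = -6
Step 2: contract S_1{}^j with v_j.
S_1{}^1 * v_1 = 2 * 0 = 0
S_1{}^2 * v_2 = -2 * -4 = 8
S_1{}^3 * v_3 = -6 * 4 = -24
Result = 0 + 8 + -24 = -16

-16


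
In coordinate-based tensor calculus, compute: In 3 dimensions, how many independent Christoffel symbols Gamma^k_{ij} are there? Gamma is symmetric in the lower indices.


Christoffel symbols Gamma^k_{ij} are symmetric in i,j, so there are d * d(d+1)/2 independent symbols.
d = 3
d(d+1)/2 = 3 * 4 / 2 = 6
Total = 3 * 6 = 18

18


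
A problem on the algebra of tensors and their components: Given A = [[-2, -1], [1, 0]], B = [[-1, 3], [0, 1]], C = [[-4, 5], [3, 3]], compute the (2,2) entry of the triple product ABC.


(ABC)_{22} = sum_m (AB)_{2m} C_{m2}. First compute row 2 of AB.
(AB)_{21} = 1*-1 + 0*0 = -1
(AB)_{22} = 1*3 + 0*1 = 3
Now contract with column 2 of C:
(AB)_{21} * C_{12} = -1 * 5 = -5
(AB)_{22} * C_{22} = 3 * 3 = 9
(ABC)_{22} = -5 + 9 = 4

4


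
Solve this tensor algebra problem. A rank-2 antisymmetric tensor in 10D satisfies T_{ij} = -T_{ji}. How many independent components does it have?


An antisymmetric rank-2 tensor satisfies A_{ij} = -A_{ji}, so diagonal entries are zero.
The independent components are the upper-triangular entries: C(n, 2) = n(n-1)/2.
n = 10
C(10, 2) = 10 * 9 / 2 = 90 / 2 = 45

45


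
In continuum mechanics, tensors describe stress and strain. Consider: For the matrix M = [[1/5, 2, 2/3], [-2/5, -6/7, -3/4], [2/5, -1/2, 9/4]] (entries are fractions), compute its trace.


The trace is the sum of diagonal entries.
Diagonal: M[1,1] = 1/5, M[2,2] = -6/7, M[3,3] = 9/4
Tr(M) = 1/5 + -6/7 + 9/4
Computing step by step:
After adding M[1,1]: 1/5
After adding M[2,2]: -23/35
After adding M[3,3]: 223/140
Tr(M) = 223/140

223/140


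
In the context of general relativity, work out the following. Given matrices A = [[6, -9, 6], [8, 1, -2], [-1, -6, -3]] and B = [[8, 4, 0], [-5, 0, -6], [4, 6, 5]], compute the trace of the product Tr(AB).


Tr(AB) = sum_i (AB)_{ii} where (AB)_{ii} = sum_k A_{ik} B_{ki}.
(AB)_{11} = 6*8 + -9*-5 + 6*4 = 117
(AB)_{22} = 8*4 + 1*0 + -2*6 = 20
(AB)_{33} = -1*0 + -6*-6 + -3*5 = 21
Tr(AB) = 117 + 20 + 21 = 158

158


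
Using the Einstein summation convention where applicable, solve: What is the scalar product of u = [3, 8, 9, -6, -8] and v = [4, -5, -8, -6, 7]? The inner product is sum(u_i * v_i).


The inner product u . v = sum of u_i * v_i.
Term-by-term: 3 * 4, 8 * -5, 9 * -8, -6 * -6, -8 * 7
Products: 12, -40, -72, 36, -56
Sum = 12 + -40 + -72 + 36 + -56 = -120

-120


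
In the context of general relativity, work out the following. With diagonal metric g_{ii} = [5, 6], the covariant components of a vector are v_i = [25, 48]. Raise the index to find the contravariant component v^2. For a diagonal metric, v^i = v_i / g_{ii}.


To raise an index with a diagonal metric: v^i = v_i / g_{ii}.
For index 2: v_2 = 48, g_{22} = 6
v^2 = 48 / 6 = 8

8


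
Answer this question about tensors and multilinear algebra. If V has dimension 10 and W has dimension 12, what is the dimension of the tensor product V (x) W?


The dimension of a tensor product is the product of dimensions.
dim(V) = 10, dim(W) = 12
dim(V (x) W) = 10 * 12 = 120

120


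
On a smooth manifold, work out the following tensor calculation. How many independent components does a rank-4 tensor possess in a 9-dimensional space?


The number of components of a rank-r tensor in d dimensions is d^r.
Here d = 9 and r = 4.
9^4 = 6561

6561


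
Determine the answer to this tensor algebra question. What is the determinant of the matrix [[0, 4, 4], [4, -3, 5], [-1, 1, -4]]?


Expanding along the first row, det(A) = a11*M_11 - a12*M_12 + a13*M_13, where M_1j is the (1,j) minor.
Minor M_11 = -3*-4 - 5*1 = 7
Minor M_12 = 4*-4 - 5*-1 = -11
Minor M_13 = 4*1 - -3*-1 = 1
det = 0*(7) - 4*(-11) + 4*(1)
    = 0 - -44 + 4
    = 48

48


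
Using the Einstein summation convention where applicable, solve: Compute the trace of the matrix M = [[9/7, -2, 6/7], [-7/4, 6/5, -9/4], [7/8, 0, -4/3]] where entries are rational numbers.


The trace is the sum of diagonal entries.
Diagonal: M[1,1] = 9/7, M[2,2] = 6/5, M[3,3] = -4/3
Tr(M) = 9/7 + 6/5 + -4/3
Computing step by step:
After adding M[1,1]: 9/7
After adding M[2,2]: 87/35
After adding M[3,3]: 121/105
Tr(M) = 121/105

121/105


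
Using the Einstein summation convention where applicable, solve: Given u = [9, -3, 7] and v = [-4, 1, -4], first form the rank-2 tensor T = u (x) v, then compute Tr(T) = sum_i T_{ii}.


The outer product gives T_{ij} = u_i v_j.
The trace (contraction) is Tr(T) = sum_i T_{ii} = sum_i u_i v_i.
Diagonal entries:
T_{11} = u_1 * v_1 = 9 * -4 = -36
T_{22} = u_2 * v_2 = -3 * 1 = -3
T_{33} = u_3 * v_3 = 7 * -4 = -28
Tr(T) = -36 + -3 + -28 = -67

-67


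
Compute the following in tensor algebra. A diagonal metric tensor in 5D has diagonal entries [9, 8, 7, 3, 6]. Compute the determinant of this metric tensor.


For a diagonal metric, the determinant is the product of diagonal entries.
Diagonal entries: 9, 8, 7, 3, 6
det(g) = 9 * 8 * 7 * 3 * 6 = 9072

9072


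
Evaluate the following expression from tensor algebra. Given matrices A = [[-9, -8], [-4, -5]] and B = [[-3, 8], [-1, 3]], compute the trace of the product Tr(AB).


Tr(AB) = sum_i (AB)_{ii} where (AB)_{ii} = sum_k A_{ik} B_{ki}.
(AB)_{11} = -9*-3 + -8*-1 = 35
(AB)_{22} = -4*8 + -5*3 = -47
Tr(AB) = 35 + -47 = -12

-12


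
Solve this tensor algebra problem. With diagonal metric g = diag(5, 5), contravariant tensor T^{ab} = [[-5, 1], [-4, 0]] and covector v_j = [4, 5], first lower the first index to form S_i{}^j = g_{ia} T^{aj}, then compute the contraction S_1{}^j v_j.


Step 1: lower the first index. For a diagonal metric, g_{ia} T^{aj} = g_{ii} T^{ij} (no sum on i).
g_{11} = 5
S_1{}^1 = 5 * T^{11} = 5 * -5 = -25
S_1{}^2 = 5 * T^{12} = 5 * 1 = 5
Step 2: contract S_1{}^j with v_j.
S_1{}^1 * v_1 = -25 * 4 = -100
S_1{}^2 * v_2 = 5 * 5 = 25
Result = -100 + 25 = -75

-75


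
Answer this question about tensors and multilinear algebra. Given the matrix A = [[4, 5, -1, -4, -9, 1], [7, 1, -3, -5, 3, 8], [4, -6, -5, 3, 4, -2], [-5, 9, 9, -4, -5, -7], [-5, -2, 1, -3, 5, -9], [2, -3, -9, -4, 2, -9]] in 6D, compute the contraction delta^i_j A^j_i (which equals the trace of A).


The contraction (trace) of a rank-2 tensor is the sum of its diagonal elements.
Diagonal entries: A[1,1] = 4, A[2,2] = 1, A[3,3] = -5, A[4,4] = -4, A[5,5] = 5, A[6,6] = -9
Tr(A) = 4 + 1 + -5 + -4 + 5 + -9 = -8

-8


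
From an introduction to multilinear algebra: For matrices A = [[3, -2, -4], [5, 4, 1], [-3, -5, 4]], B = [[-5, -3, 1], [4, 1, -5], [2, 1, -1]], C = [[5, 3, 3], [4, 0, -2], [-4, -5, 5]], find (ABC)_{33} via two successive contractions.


(ABC)_{33} = sum_m (AB)_{3m} C_{m3}. First compute row 3 of AB.
(AB)_{31} = -3*-5 + -5*4 + 4*2 = 3
(AB)_{32} = -3*-3 + -5*1 + 4*1 = 8
(AB)_{33} = -3*1 + -5*-5 + 4*-1 = 18
Now contract with column 3 of C:
(AB)_{31} * C_{13} = 3 * 3 = 9
(AB)_{32} * C_{23} = 8 * -2 = -16
(AB)_{33} * C_{33} = 18 * 5 = 90
(ABC)_{33} = 9 + -16 + 90 = 83

83


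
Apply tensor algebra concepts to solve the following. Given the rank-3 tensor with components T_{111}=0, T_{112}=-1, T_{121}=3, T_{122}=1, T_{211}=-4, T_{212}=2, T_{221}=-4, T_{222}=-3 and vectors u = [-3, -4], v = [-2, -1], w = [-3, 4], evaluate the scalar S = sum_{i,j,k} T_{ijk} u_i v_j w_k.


S = sum over i,j,k of T_{ijk} u_i v_j w_k. Expanding all 8 terms:
T_{111}*u_1*v_1*w_1 = 0*-3*-2*-3 = 0  (running total: 0)
T_{112}*u_1*v_1*w_2 = -1*-3*-2*4 = -24  (running total: -24)
T_{121}*u_1*v_2*w_1 = 3*-3*-1*-3 = -27  (running total: -51)
T_{122}*u_1*v_2*w_2 = 1*-3*-1*4 = 12  (running total: -39)
T_{211}*u_2*v_1*w_1 = -4*-4*-2*-3 = 96  (running total: 57)
T_{212}*u_2*v_1*w_2 = 2*-4*-2*4 = 64  (running total: 121)
T_{221}*u_2*v_2*w_1 = -4*-4*-1*-3 = 48  (running total: 169)
T_{222}*u_2*v_2*w_2 = -3*-4*-1*4 = -48  (running total: 121)
S = 121

121
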